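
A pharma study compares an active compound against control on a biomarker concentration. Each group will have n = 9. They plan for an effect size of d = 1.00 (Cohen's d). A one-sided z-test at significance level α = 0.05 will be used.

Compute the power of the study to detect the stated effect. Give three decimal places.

Power ≈ 0.683

Noncentrality parameter: δ = d·√(n/2) = 1.00 × √(9/2) = 2.1213
Critical value for a one-sided test at α = 0.05: z_α = 1.645.
Power = Φ(δ − 1.645) = Φ(0.476) = 0.6831.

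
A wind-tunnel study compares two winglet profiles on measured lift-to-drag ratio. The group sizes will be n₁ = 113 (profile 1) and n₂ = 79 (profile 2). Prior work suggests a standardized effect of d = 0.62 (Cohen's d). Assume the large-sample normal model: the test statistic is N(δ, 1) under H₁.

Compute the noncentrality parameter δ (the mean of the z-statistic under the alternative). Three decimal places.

δ ≈ 4.228

The noncentrality parameter scales effect size by the design's sample-size factor: δ = d / √(1/n₁ + 1/n₂) = 0.62 / √(1/113 + 1/79) = 4.2276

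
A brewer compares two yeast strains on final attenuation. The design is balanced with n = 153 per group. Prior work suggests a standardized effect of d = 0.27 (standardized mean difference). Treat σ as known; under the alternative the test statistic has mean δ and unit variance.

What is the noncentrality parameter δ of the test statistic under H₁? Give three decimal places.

δ ≈ 2.362

The noncentrality parameter scales effect size by the design's sample-size factor: δ = d·√(n/2) = 0.27 × √(153/2) = 2.3615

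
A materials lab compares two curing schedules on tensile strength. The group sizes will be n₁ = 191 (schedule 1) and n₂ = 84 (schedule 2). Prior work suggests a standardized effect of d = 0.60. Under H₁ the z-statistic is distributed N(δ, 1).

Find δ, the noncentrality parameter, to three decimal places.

The noncentrality parameter scales effect size by the design's sample-size factor: δ = d / √(1/n₁ + 1/n₂) = 0.60 / √(1/191 + 1/84) = 4.5829

δ ≈ 4.583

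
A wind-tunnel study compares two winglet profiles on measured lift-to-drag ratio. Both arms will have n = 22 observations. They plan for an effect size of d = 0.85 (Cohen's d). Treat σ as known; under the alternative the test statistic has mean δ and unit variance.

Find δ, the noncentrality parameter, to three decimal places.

δ ≈ 2.819

δ = d·√(n/2) = 0.85 × √(22/2) = 2.8191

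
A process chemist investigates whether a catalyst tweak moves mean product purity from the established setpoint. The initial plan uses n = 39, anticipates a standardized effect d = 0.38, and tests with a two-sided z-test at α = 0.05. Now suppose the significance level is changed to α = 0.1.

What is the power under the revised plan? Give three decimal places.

δ = d·√n = 0.38 × √39 = 2.3731 (unchanged). New critical value: z_{0.05} = 1.645.
Revised power = Φ(δ − 1.645) + Φ(−δ − 1.645) = Φ(0.728) + Φ(-4.018) = 0.7668 + 0.0000 = 0.7668.

Power ≈ 0.767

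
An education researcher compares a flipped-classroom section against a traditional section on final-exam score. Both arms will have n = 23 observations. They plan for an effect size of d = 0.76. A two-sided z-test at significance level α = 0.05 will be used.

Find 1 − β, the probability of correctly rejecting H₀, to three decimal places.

Noncentrality parameter: δ = d·√(n/2) = 0.76 × √(23/2) = 2.5773
Two-sided α = 0.05 → critical value z_{0.025} = 1.960.
Power = Φ(δ − 1.960) + Φ(−δ − 1.960) = Φ(0.617) + Φ(-4.537) = 0.7315 + 0.0000 = 0.7315.

Power ≈ 0.731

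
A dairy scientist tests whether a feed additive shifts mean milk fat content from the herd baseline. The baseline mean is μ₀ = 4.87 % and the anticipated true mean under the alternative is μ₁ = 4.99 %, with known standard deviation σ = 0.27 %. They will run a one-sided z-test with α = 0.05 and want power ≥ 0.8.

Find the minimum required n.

Standardized effect: d = |μ₁ − μ₀| / σ = |4.99 − 4.87| / 0.27 = 0.4444
For power 0.8 need Φ(δ − z_{0.05}) = 0.8, so δ = z_{0.05} + z_{0.20} = 1.645 + 0.842 = 2.486.
δ = d·√n ⇒ n = (δ/d)² = (2.486 / 0.4444)² = 31.30.
Rounding up, n = 32.

n = 32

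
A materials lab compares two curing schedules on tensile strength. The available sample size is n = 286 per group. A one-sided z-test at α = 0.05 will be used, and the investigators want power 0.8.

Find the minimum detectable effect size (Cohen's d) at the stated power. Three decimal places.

Need Φ(δ − 1.645) = 0.8, so δ = 1.645 + 0.842 = 2.486.
δ = d·√(n/2) ⇒ d = δ/√(n/2) = 2.486/√(286/2) = 0.2079.

d ≈ 0.208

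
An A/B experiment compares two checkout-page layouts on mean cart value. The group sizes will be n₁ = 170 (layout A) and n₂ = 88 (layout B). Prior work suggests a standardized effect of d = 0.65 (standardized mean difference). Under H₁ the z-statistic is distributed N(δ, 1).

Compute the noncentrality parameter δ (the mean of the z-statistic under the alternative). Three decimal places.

The noncentrality parameter scales effect size by the design's sample-size factor: δ = d / √(1/n₁ + 1/n₂) = 0.65 / √(1/170 + 1/88) = 4.9496

δ ≈ 4.950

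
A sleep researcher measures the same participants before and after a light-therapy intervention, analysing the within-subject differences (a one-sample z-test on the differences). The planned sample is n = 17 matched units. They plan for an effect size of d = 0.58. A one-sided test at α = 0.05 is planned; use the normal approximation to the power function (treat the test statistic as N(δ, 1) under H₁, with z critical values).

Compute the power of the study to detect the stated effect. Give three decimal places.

Noncentrality parameter: δ = d·√n = 0.58 × √17 = 2.3914
Critical value for a one-sided test at α = 0.05: z_α = 1.645.
Power = Φ(δ − 1.645) = Φ(0.747) = 0.7723.

Power ≈ 0.772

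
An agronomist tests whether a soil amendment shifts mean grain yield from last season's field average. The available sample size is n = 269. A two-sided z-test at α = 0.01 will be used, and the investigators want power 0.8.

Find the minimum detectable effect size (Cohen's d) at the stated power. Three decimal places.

Required noncentrality: δ = z_{0.005} + z_{0.20} = 2.576 + 0.842 = 3.417.
(The second rejection-region term Φ(−δ − z_{α/2}) is negligible and dropped.)
δ = d·√n ⇒ d = δ/√n = 3.417/√269 = 0.2084.

d ≈ 0.208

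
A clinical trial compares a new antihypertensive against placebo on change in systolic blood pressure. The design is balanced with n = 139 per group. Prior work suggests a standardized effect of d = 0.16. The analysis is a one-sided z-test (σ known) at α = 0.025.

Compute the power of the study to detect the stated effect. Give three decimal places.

Power ≈ 0.266

Noncentrality parameter: δ = d·√(n/2) = 0.16 × √(139/2) = 1.3339
Critical value for a one-sided test at α = 0.025: z_α = 1.960.
Power = Φ(δ − 1.960) = Φ(-0.626) = 0.2656.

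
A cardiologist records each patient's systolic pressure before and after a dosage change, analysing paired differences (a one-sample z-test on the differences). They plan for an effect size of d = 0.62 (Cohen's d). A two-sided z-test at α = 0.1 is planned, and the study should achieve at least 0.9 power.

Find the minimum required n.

n = 23

Set Φ(δ − 1.645) = 0.9; then δ − 1.645 = Φ⁻¹(0.9) = 1.282, giving δ = 2.926.
(Ignoring the negligible lower-tail rejection probability gives the usual closed-form inversion.)
δ = d·√n ⇒ n = (δ/d)² = (2.926 / 0.62)² = 22.28.
Rounding up, n = 23.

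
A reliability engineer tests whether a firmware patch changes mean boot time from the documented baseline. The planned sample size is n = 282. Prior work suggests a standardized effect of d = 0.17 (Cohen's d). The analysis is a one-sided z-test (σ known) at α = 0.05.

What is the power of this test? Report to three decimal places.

Noncentrality parameter: δ = d·√n = 0.17 × √282 = 2.8548
Critical value for a one-sided test at α = 0.05: z_α = 1.645.
Power = Φ(δ − 1.645) = Φ(1.210) = 0.8868.

Power ≈ 0.887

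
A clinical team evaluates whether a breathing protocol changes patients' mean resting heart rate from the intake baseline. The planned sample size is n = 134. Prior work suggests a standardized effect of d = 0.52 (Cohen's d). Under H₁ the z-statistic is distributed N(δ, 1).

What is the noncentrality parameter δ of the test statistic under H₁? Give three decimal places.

The noncentrality parameter scales effect size by the design's sample-size factor: δ = d·√n = 0.52 × √134 = 6.0194

δ ≈ 6.019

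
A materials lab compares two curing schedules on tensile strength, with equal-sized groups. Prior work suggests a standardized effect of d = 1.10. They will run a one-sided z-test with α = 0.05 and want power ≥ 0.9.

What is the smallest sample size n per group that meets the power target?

n = 15 per group

Set Φ(δ − 1.645) = 0.9; then δ − 1.645 = Φ⁻¹(0.9) = 1.282, giving δ = 2.926.
δ = d·√(n/2) ⇒ n = 2(δ/d)² = 2 × (2.926 / 1.10)² = 14.16.
Rounding up, n = 15 per group.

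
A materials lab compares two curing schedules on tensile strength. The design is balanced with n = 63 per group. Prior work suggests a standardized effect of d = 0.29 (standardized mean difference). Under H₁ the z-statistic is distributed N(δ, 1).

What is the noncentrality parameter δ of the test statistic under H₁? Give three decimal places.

δ = d·√(n/2) = 0.29 × √(63/2) = 1.6276

δ ≈ 1.628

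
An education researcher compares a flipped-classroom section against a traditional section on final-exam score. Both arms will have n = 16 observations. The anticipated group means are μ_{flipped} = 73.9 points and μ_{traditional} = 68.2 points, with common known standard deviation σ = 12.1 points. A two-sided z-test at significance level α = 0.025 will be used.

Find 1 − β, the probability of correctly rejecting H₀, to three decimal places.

Power ≈ 0.182

Standardized effect: d = |μ_{flipped} − μ_{traditional}| / σ = |73.9 − 68.2| / 12.1 = 0.4711
Noncentrality parameter: δ = d·√(n/2) = 0.4711 × √(16/2) = 1.3324
Critical value for a two-sided test at α = 0.025: z_{α/2} = 2.241.
Power = Φ(δ − 2.241) + Φ(−δ − 2.241) = Φ(-0.909) + Φ(-3.574) = 0.1817 + 0.0002 = 0.1819.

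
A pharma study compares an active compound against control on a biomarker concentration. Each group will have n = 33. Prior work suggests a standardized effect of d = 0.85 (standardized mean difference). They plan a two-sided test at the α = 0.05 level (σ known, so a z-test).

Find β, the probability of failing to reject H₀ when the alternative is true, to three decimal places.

β ≈ 0.068

Noncentrality parameter: λ = d·√(n/2) = 0.85 × √(33/2) = 3.4527
Critical value for a two-sided test at α = 0.05: z_{α/2} = 1.960.
Power = Φ(λ − 1.960) + Φ(−λ − 1.960) = Φ(1.493) + Φ(-5.413) = 0.9322 + 0.0000 = 0.9322.
Type II error: β = 1 − power = 1 − 0.9322 = 0.0678.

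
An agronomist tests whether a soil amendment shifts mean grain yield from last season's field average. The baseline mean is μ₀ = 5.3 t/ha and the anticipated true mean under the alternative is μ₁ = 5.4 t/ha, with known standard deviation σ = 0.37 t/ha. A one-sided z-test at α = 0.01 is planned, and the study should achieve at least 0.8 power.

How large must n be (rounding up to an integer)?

Standardized effect: d = |μ₁ − μ₀| / σ = |5.4 − 5.3| / 0.37 = 0.2703
For power 0.8 need Φ(δ − z_{0.01}) = 0.8, so δ = z_{0.01} + z_{0.20} = 2.326 + 0.842 = 3.168.
δ = d·√n ⇒ n = (δ/d)² = (3.168 / 0.2703)² = 137.39.
Round up to the next whole unit.

n = 138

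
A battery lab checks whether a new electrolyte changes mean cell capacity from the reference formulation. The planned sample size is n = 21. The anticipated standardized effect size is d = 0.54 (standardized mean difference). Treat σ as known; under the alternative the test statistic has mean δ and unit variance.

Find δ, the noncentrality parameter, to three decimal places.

δ ≈ 2.475

The noncentrality parameter scales effect size by the design's sample-size factor: δ = d·√n = 0.54 × √21 = 2.4746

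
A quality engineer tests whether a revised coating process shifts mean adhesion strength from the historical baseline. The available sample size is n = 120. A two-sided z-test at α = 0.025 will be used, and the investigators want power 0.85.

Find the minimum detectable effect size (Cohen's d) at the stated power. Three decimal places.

Need Φ(δ − 2.241) = 0.85, so δ = 2.241 + 1.036 = 3.278.
(The second rejection-region term Φ(−δ − z_{α/2}) is negligible and dropped.)
δ = d·√n ⇒ d = δ/√n = 3.278/√120 = 0.2992.

d ≈ 0.299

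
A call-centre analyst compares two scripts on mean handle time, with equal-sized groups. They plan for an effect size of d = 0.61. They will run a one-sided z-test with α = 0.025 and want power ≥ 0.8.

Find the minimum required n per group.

Set Φ(δ − 1.960) = 0.8; then δ − 1.960 = Φ⁻¹(0.8) = 0.842, giving δ = 2.802.
δ = d·√(n/2) ⇒ n = 2(δ/d)² = 2 × (2.802 / 0.61)² = 42.19.
Round up to the next whole unit.

n = 43 per group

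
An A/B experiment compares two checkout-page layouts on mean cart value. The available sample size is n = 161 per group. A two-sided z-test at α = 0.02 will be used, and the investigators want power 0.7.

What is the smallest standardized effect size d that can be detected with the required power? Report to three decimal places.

Need Φ(δ − 2.326) = 0.7, so δ = 2.326 + 0.524 = 2.851.
(The second rejection-region term Φ(−δ − z_{α/2}) is negligible and dropped.)
δ = d·√(n/2) ⇒ d = δ/√(n/2) = 2.851/√(161/2) = 0.3177.

d ≈ 0.318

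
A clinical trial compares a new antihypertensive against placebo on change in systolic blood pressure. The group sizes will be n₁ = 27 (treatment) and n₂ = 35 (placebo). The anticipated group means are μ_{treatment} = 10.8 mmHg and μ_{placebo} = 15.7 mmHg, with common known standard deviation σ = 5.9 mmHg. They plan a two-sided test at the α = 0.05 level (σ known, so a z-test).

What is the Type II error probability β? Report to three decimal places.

Standardized effect: d = |μ_{treatment} − μ_{placebo}| / σ = |10.8 − 15.7| / 5.9 = 0.8305
Noncentrality parameter: δ = d / √(1/n₁ + 1/n₂) = 0.8305 / √(1/27 + 1/35) = 3.2424
Two-sided α = 0.05 → critical value z_{0.025} = 1.960.
Power = Φ(δ − 1.960) + Φ(−δ − 1.960) = Φ(1.282) + Φ(-5.202) = 0.9002 + 0.0000 = 0.9002.
Type II error: β = 1 − power = 1 − 0.9002 = 0.0998.

β ≈ 0.100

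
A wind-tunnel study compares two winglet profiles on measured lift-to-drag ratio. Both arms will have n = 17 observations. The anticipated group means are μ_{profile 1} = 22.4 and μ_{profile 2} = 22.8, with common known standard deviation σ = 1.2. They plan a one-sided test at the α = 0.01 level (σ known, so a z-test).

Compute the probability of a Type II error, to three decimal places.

β ≈ 0.912

Standardized effect: d = |μ_{profile 1} − μ_{profile 2}| / σ = |22.4 − 22.8| / 1.2 = 0.3333
Noncentrality parameter: δ = d·√(n/2) = 0.3333 × √(17/2) = 0.9718
Critical value for a one-sided test at α = 0.01: z_α = 2.326.
Power = Φ(δ − 2.326) = Φ(-1.355) = 0.0878.
Type II error: β = 1 − power = 1 − 0.0878 = 0.9122.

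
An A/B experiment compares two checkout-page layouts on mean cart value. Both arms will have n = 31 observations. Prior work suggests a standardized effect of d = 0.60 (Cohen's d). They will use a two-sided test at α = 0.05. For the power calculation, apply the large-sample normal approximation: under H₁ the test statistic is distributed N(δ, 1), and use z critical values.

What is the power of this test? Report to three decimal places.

Power ≈ 0.656

Noncentrality parameter: δ = d·√(n/2) = 0.60 × √(31/2) = 2.3622
Two-sided α = 0.05 → critical value z_{0.025} = 1.960.
Power = Φ(δ − 1.960) + Φ(−δ − 1.960) = Φ(0.402) + Φ(-4.322) = 0.6562 + 0.0000 = 0.6563.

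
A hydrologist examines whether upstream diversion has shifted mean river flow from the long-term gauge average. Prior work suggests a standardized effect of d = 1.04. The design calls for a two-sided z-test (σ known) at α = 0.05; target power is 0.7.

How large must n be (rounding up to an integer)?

n = 6

Set Φ(δ − 1.960) = 0.7; then δ − 1.960 = Φ⁻¹(0.7) = 0.524, giving δ = 2.484.
(Ignoring the negligible lower-tail rejection probability gives the usual closed-form inversion.)
δ = d·√n ⇒ n = (δ/d)² = (2.484 / 1.04)² = 5.71.
Round up to the next whole unit.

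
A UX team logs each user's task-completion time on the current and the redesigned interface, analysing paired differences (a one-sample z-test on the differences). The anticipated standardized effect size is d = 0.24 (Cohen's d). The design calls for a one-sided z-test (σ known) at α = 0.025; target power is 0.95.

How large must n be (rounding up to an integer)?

n = 226

For power 0.95 need Φ(δ − z_{0.025}) = 0.95, so δ = z_{0.025} + z_{0.05} = 1.960 + 1.645 = 3.605.
δ = d·√n ⇒ n = (δ/d)² = (3.605 / 0.24)² = 225.60.
Round up to the next whole unit.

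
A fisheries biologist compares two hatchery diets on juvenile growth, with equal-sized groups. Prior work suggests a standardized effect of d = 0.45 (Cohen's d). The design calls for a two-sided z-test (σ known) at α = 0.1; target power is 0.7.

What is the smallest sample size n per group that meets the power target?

n = 47 per group

For power 0.7 need Φ(δ − z_{0.05}) = 0.7, so δ = z_{0.05} + z_{0.30} = 1.645 + 0.524 = 2.169.
(The Φ(−δ − z_{α/2}) term is vanishingly small for δ > 0 and is dropped in the standard sample-size formula.)
δ = d·√(n/2) ⇒ n = 2(δ/d)² = 2 × (2.169 / 0.45)² = 46.48.
Round up to the next whole unit.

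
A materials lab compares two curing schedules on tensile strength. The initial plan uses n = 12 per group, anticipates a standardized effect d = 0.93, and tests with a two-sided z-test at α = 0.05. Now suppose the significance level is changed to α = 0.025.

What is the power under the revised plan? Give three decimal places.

Power ≈ 0.515

δ = d·√(n/2) = 0.93 × √(12/2) = 2.2780 (unchanged). New critical value: z_{0.0125} = 2.241.
Revised power = Φ(δ − 2.241) + Φ(−δ − 2.241) = Φ(0.037) + Φ(-4.519) = 0.5146 + 0.0000 = 0.5146.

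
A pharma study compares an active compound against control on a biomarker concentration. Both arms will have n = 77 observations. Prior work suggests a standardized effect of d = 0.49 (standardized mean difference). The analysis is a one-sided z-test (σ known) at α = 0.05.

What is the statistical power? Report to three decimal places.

Noncentrality parameter: δ = d·√(n/2) = 0.49 × √(77/2) = 3.0404
Critical value for a one-sided test at α = 0.05: z_α = 1.645.
Power = P(Z > 1.645 − δ) = Φ(1.396) = 0.9186.

Power ≈ 0.919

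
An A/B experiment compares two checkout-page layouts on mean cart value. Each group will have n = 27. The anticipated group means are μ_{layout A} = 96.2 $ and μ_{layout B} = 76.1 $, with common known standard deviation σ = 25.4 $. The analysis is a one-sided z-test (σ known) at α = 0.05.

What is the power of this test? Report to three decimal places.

Power ≈ 0.897

Standardized effect: d = |μ_{layout A} − μ_{layout B}| / σ = |96.2 − 76.1| / 25.4 = 0.7913
Noncentrality parameter: δ = d·√(n/2) = 0.7913 × √(27/2) = 2.9076
One-sided α = 0.05 → critical value z_{0.05} = 1.645.
Power = P(Z > 1.645 − δ) = Φ(1.263) = 0.8967.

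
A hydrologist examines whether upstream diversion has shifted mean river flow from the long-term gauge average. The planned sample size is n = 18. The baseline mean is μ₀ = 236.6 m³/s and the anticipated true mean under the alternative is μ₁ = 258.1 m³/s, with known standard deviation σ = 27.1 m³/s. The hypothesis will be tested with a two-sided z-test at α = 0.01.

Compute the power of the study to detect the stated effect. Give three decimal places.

Power ≈ 0.785

Standardized effect: d = |μ₁ − μ₀| / σ = |258.1 − 236.6| / 27.1 = 0.7934
Noncentrality parameter: λ = d·√n = 0.7934 × √18 = 3.3659
Critical value for a two-sided test at α = 0.01: z_{α/2} = 2.576.
Power = Φ(λ − 2.576) + Φ(−λ − 2.576) = Φ(0.790) + Φ(-5.942) = 0.7853 + 0.0000 = 0.7853.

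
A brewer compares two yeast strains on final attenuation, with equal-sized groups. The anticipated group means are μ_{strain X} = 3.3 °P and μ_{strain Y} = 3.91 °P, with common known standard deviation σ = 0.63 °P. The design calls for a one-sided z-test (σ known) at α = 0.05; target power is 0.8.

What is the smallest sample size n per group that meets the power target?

Standardized effect: d = |μ_{strain X} − μ_{strain Y}| / σ = |3.3 − 3.91| / 0.63 = 0.9683
For power 0.8 need Φ(δ − z_{0.05}) = 0.8, so δ = z_{0.05} + z_{0.20} = 1.645 + 0.842 = 2.486.
δ = d·√(n/2) ⇒ n = 2(δ/d)² = 2 × (2.486 / 0.9683)² = 13.19.
Rounding up, n = 14 per group.

n = 14 per group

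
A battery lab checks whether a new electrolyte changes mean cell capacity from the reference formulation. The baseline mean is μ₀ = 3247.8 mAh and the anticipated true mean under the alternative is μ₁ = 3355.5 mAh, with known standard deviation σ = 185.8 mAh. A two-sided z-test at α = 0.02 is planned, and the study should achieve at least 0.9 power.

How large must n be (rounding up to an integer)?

n = 39

Standardized effect: d = |μ₁ − μ₀| / σ = |3355.5 − 3247.8| / 185.8 = 0.5797
For power 0.9 need Φ(δ − z_{0.01}) = 0.9, so δ = z_{0.01} + z_{0.10} = 2.326 + 1.282 = 3.608.
(For δ > 0 the lower-tail rejection region contributes negligibly to power, so the one-term inversion is standard.)
δ = d·√n ⇒ n = (δ/d)² = (3.608 / 0.5797)² = 38.74.
Round up to the next whole unit.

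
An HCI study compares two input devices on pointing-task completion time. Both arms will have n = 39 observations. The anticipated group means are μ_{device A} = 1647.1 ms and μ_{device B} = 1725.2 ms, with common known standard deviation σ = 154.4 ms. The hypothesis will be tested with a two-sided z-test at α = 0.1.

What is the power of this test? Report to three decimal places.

Standardized effect: d = |μ_{device A} − μ_{device B}| / σ = |1647.1 − 1725.2| / 154.4 = 0.5058
Noncentrality parameter: δ = d·√(n/2) = 0.5058 × √(39/2) = 2.2337
Two-sided α = 0.1 → critical value z_{0.05} = 1.645.
Power = Φ(δ − 1.645) + Φ(−δ − 1.645) = Φ(0.589) + Φ(-3.879) = 0.7220 + 0.0001 = 0.7221.

Power ≈ 0.722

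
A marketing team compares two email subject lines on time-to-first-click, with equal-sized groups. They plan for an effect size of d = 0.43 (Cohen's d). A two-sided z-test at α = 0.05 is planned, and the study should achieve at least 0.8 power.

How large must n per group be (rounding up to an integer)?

Set Φ(δ − 1.960) = 0.8; then δ − 1.960 = Φ⁻¹(0.8) = 0.842, giving δ = 2.802.
(The Φ(−δ − z_{α/2}) term is vanishingly small for δ > 0 and is dropped in the standard sample-size formula.)
δ = d·√(n/2) ⇒ n = 2(δ/d)² = 2 × (2.802 / 0.43)² = 84.90.
Rounding up, n = 85 per group.

n = 85 per group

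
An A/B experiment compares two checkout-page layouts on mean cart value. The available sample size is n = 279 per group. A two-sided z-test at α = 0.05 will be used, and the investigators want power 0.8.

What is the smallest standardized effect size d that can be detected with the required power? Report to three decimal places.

Required noncentrality: δ = z_{0.025} + z_{0.20} = 1.960 + 0.842 = 2.802.
(Lower-tail contribution to power is negligible for δ > 0.)
δ = d·√(n/2) ⇒ d = δ/√(n/2) = 2.802/√(279/2) = 0.2372.

d ≈ 0.237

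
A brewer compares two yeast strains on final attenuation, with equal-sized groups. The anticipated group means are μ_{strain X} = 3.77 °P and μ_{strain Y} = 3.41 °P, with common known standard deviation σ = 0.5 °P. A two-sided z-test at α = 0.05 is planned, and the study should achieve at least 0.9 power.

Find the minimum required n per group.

n = 41 per group

Standardized effect: d = |μ_{strain X} − μ_{strain Y}| / σ = |3.77 − 3.41| / 0.5 = 0.7200
For power 0.9 need Φ(δ − z_{0.025}) = 0.9, so δ = z_{0.025} + z_{0.10} = 1.960 + 1.282 = 3.242.
(Ignoring the negligible lower-tail rejection probability gives the usual closed-form inversion.)
δ = d·√(n/2) ⇒ n = 2(δ/d)² = 2 × (3.242 / 0.7200)² = 40.54.
Rounding up, n = 41 per group.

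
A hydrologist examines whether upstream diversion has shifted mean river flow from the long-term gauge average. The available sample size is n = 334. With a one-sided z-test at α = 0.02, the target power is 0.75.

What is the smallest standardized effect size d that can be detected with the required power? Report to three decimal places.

Need Φ(δ − 2.054) = 0.75, so δ = 2.054 + 0.674 = 2.728.
δ = d·√n ⇒ d = δ/√n = 2.728/√334 = 0.1493.

d ≈ 0.149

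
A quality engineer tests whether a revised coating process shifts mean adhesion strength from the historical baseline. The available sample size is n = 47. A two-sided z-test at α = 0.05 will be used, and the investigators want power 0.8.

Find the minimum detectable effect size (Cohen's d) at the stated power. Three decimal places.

d ≈ 0.409

Required noncentrality: δ = z_{0.025} + z_{0.20} = 1.960 + 0.842 = 2.802.
(The second rejection-region term Φ(−δ − z_{α/2}) is negligible and dropped.)
δ = d·√n ⇒ d = δ/√n = 2.802/√47 = 0.4087.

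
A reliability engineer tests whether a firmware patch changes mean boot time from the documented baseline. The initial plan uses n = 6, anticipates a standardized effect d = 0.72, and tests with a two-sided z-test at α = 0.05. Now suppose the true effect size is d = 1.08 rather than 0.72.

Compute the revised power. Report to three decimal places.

Power ≈ 0.753

With d = 1.08: δ = d·√n = 1.08 × √6 = 2.6454. Critical value z_{0.025} = 1.960.
Revised power = Φ(δ − 1.960) + Φ(−δ − 1.960) = Φ(0.685) + Φ(-4.605) = 0.7535 + 0.0000 = 0.7535.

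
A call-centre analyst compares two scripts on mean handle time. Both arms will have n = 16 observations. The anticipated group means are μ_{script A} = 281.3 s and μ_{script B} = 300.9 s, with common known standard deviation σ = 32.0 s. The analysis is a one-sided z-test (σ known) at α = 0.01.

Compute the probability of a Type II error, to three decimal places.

Standardized effect: d = |μ_{script A} − μ_{script B}| / σ = |281.3 − 300.9| / 32.0 = 0.6125
Noncentrality parameter: δ = d·√(n/2) = 0.6125 × √(16/2) = 1.7324
Critical value for a one-sided test at α = 0.01: z_α = 2.326.
Power = P(Z > 2.326 − δ) = Φ(-0.594) = 0.2763.
Type II error: β = 1 − power = 1 − 0.2763 = 0.7237.

β ≈ 0.724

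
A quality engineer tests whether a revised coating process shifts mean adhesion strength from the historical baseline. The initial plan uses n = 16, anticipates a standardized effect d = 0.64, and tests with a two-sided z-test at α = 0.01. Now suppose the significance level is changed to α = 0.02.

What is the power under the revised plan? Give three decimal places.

δ = d·√n = 0.64 × √16 = 2.5600 (unchanged). New critical value: z_{0.01} = 2.326.
Revised power = Φ(δ − 2.326) + Φ(−δ − 2.326) = Φ(0.234) + Φ(-4.886) = 0.5924 + 0.0000 = 0.5924.

Power ≈ 0.592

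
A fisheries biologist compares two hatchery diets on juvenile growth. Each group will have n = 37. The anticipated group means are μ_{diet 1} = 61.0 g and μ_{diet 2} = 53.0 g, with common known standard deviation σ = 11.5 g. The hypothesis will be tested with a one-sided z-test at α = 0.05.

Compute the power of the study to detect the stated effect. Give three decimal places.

Power ≈ 0.911

Standardized effect: d = |μ_{diet 1} − μ_{diet 2}| / σ = |61.0 − 53.0| / 11.5 = 0.6957
Noncentrality parameter: δ = d·√(n/2) = 0.6957 × √(37/2) = 2.9921
Critical value for a one-sided test at α = 0.05: z_α = 1.645.
Power = Φ(δ − 1.645) = Φ(1.347) = 0.9111.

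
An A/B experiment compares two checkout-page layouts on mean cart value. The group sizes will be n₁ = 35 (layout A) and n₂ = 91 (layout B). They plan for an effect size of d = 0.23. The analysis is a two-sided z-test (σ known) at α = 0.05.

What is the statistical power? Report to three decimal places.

Noncentrality parameter: λ = d / √(1/n₁ + 1/n₂) = 0.23 / √(1/35 + 1/91) = 1.1564
Critical value for a two-sided test at α = 0.05: z_{α/2} = 1.960.
Power = Φ(λ − 1.960) + Φ(−λ − 1.960) = Φ(-0.804) + Φ(-3.116) = 0.2108 + 0.0009 = 0.2117.

Power ≈ 0.212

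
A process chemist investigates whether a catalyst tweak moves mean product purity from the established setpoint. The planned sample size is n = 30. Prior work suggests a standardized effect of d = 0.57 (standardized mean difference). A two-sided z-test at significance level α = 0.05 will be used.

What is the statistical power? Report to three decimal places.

Noncentrality parameter: δ = d·√n = 0.57 × √30 = 3.1220
Two-sided α = 0.05 → critical value z_{0.025} = 1.960.
Power = Φ(δ − 1.960) + Φ(−δ − 1.960) = Φ(1.162) + Φ(-5.082) = 0.8774 + 0.0000 = 0.8774.

Power ≈ 0.877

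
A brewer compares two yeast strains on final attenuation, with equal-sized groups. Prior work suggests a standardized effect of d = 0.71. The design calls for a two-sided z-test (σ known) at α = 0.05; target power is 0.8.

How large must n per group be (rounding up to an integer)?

Set Φ(δ − 1.960) = 0.8; then δ − 1.960 = Φ⁻¹(0.8) = 0.842, giving δ = 2.802.
(The Φ(−δ − z_{α/2}) term is vanishingly small for δ > 0 and is dropped in the standard sample-size formula.)
δ = d·√(n/2) ⇒ n = 2(δ/d)² = 2 × (2.802 / 0.71)² = 31.14.
Rounding up, n = 32 per group.

n = 32 per group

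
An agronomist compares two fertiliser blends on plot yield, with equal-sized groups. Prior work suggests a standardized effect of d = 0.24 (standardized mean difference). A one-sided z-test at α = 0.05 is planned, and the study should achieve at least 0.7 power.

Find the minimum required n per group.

n = 164 per group

For power 0.7 need Φ(δ − z_{0.05}) = 0.7, so δ = z_{0.05} + z_{0.30} = 1.645 + 0.524 = 2.169.
δ = d·√(n/2) ⇒ n = 2(δ/d)² = 2 × (2.169 / 0.24)² = 163.39.
Rounding up, n = 164 per group.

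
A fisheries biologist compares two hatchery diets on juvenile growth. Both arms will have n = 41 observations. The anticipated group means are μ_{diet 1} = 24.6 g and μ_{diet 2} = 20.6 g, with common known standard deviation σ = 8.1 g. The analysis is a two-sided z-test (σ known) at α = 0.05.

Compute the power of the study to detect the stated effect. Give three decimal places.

Power ≈ 0.609

Standardized effect: d = |μ_{diet 1} − μ_{diet 2}| / σ = |24.6 − 20.6| / 8.1 = 0.4938
Noncentrality parameter: δ = d·√(n/2) = 0.4938 × √(41/2) = 2.2359
Two-sided α = 0.05 → critical value z_{0.025} = 1.960.
Power = Φ(δ − 1.960) + Φ(−δ − 1.960) = Φ(0.276) + Φ(-4.196) = 0.6087 + 0.0000 = 0.6087.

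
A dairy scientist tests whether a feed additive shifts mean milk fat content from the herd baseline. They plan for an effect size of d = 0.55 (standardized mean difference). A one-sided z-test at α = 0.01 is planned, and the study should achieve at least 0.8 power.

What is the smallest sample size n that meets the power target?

Set Φ(δ − 2.326) = 0.8; then δ − 2.326 = Φ⁻¹(0.8) = 0.842, giving δ = 3.168.
δ = d·√n ⇒ n = (δ/d)² = (3.168 / 0.55)² = 33.18.
Rounding up, n = 34.

n = 34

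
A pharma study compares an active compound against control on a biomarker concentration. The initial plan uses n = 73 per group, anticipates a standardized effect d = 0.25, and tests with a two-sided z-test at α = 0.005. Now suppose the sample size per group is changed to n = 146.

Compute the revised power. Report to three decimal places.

Power ≈ 0.251

With n = 146 per group: δ = d·√(n/2) = 0.25 × √(146/2) = 2.1360. Critical value z_{0.0025} = 2.807.
Revised power = Φ(δ − 2.807) + Φ(−δ − 2.807) = Φ(-0.671) + Φ(-4.943) = 0.2511 + 0.0000 = 0.2511.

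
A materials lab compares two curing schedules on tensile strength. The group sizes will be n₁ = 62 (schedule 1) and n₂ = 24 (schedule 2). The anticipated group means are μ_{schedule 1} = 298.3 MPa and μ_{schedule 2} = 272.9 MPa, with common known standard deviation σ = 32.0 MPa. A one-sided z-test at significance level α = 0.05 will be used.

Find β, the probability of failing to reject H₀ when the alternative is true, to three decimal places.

β ≈ 0.049

Standardized effect: d = |μ_{schedule 1} − μ_{schedule 2}| / σ = |298.3 − 272.9| / 32.0 = 0.7937
Noncentrality parameter: δ = d / √(1/n₁ + 1/n₂) = 0.7937 / √(1/62 + 1/24) = 3.3017
Critical value for a one-sided test at α = 0.05: z_α = 1.645.
Power = P(Z > 1.645 − δ) = Φ(1.657) = 0.9512.
Type II error: β = 1 − power = 1 − 0.9512 = 0.0488.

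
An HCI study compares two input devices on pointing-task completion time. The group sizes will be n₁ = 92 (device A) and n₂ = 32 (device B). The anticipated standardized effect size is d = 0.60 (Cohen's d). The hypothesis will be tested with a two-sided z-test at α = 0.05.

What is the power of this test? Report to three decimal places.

Power ≈ 0.832

Noncentrality parameter: δ = d / √(1/n₁ + 1/n₂) = 0.60 / √(1/92 + 1/32) = 2.9235
Two-sided α = 0.05 → critical value z_{0.025} = 1.960.
Power = Φ(δ − 1.960) + Φ(−δ − 1.960) = Φ(0.964) + Φ(-4.884) = 0.8324 + 0.0000 = 0.8324.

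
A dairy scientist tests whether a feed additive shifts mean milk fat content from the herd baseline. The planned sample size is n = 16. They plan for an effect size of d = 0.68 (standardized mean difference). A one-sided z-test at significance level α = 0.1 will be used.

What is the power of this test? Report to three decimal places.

Noncentrality parameter: δ = d·√n = 0.68 × √16 = 2.7200
One-sided α = 0.1 → critical value z_{0.1} = 1.282.
Power = P(Z > 1.282 − δ) = Φ(1.438) = 0.9248.

Power ≈ 0.925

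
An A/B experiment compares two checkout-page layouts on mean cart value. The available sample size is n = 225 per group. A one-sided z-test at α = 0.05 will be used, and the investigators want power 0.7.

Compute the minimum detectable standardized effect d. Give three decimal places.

Need Φ(δ − 1.645) = 0.7, so δ = 1.645 + 0.524 = 2.169.
δ = d·√(n/2) ⇒ d = δ/√(n/2) = 2.169/√(225/2) = 0.2045.

d ≈ 0.205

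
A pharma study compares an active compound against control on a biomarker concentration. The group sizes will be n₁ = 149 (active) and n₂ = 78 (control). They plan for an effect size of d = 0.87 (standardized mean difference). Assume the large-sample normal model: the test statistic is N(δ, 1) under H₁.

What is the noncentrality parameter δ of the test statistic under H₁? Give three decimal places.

The noncentrality parameter scales effect size by the design's sample-size factor: δ = d / √(1/n₁ + 1/n₂) = 0.87 / √(1/149 + 1/78) = 6.2251

δ ≈ 6.225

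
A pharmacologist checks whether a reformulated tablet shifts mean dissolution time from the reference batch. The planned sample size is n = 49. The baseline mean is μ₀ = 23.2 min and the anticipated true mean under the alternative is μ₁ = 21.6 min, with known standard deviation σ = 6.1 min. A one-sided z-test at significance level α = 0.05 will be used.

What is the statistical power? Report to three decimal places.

Standardized effect: d = |μ₁ − μ₀| / σ = |21.6 − 23.2| / 6.1 = 0.2623
Noncentrality parameter: δ = d·√n = 0.2623 × √49 = 1.8361
Critical value for a one-sided test at α = 0.05: z_α = 1.645.
Power = Φ(δ − 1.645) = Φ(0.191) = 0.5758.

Power ≈ 0.576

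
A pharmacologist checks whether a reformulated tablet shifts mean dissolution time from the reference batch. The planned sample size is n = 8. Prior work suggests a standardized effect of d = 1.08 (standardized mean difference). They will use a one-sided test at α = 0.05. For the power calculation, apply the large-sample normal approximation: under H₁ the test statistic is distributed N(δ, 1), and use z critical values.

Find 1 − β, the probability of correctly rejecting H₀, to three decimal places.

Power ≈ 0.921

Noncentrality parameter: δ = d·√n = 1.08 × √8 = 3.0547
One-sided α = 0.05 → critical value z_{0.05} = 1.645.
Power = Φ(δ − 1.645) = Φ(1.410) = 0.9207.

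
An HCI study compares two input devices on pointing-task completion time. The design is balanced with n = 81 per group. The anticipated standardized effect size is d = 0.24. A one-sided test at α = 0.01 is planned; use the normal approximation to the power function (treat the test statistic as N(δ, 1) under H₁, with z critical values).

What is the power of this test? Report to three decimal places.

Noncentrality parameter: δ = d·√(n/2) = 0.24 × √(81/2) = 1.5274
One-sided α = 0.01 → critical value z_{0.01} = 2.326.
Power = P(Z > 2.326 − δ) = Φ(-0.799) = 0.2121.

Power ≈ 0.212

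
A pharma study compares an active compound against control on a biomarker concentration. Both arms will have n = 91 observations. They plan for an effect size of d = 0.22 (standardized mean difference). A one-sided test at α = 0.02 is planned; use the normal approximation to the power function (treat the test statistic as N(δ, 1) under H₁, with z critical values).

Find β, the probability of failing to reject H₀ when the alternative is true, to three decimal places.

β ≈ 0.716

Noncentrality parameter: δ = d·√(n/2) = 0.22 × √(91/2) = 1.4840
One-sided α = 0.02 → critical value z_{0.02} = 2.054.
Power = Φ(δ − 2.054) = Φ(-0.570) = 0.2844.
Type II error: β = 1 − power = 1 − 0.2844 = 0.7156.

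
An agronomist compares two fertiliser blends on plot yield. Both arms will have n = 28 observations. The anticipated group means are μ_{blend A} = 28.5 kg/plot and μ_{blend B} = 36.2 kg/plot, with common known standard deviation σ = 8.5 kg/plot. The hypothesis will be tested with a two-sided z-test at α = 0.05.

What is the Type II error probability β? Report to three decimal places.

β ≈ 0.076

Standardized effect: d = |μ_{blend A} − μ_{blend B}| / σ = |28.5 − 36.2| / 8.5 = 0.9059
Noncentrality parameter: δ = d·√(n/2) = 0.9059 × √(28/2) = 3.3895
Two-sided α = 0.05 → critical value z_{0.025} = 1.960.
Power = Φ(δ − 1.960) + Φ(−δ − 1.960) = Φ(1.430) + Φ(-5.349) = 0.9236 + 0.0000 = 0.9236.
Type II error: β = 1 − power = 1 − 0.9236 = 0.0764.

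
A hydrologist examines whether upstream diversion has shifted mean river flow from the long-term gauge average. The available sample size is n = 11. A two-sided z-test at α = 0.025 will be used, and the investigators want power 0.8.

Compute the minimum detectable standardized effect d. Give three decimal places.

Need Φ(δ − 2.241) = 0.8, so δ = 2.241 + 0.842 = 3.083.
(Lower-tail contribution to power is negligible for δ > 0.)
δ = d·√n ⇒ d = δ/√n = 3.083/√11 = 0.9296.

d ≈ 0.930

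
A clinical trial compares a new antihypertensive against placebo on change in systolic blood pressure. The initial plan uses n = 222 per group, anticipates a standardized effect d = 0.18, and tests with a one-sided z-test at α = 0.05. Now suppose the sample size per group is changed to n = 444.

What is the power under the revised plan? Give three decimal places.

With n = 444 per group: δ = d·√(n/2) = 0.18 × √(444/2) = 2.6819. Critical value z_{0.05} = 1.645.
Revised power = Φ(δ − 1.645) = Φ(1.037) = 0.8502.

Power ≈ 0.850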